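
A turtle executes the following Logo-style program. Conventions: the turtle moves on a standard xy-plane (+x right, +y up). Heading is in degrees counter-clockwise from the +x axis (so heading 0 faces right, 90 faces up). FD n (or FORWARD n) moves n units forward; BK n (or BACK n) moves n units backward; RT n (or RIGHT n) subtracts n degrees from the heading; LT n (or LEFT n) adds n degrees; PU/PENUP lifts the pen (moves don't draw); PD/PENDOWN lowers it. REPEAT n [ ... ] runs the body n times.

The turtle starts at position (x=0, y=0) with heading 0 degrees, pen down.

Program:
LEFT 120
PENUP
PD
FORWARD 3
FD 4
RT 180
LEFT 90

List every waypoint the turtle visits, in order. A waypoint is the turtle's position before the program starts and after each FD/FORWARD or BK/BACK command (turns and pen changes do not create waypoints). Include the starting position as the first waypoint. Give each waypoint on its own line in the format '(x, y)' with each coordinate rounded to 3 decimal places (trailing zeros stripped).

Answer: (0, 0)
(-1.5, 2.598)
(-3.5, 6.062)

Derivation:
Executing turtle program step by step:
Start: pos=(0,0), heading=0, pen down
LT 120: heading 0 -> 120
PU: pen up
PD: pen down
FD 3: (0,0) -> (-1.5,2.598) [heading=120, draw]
FD 4: (-1.5,2.598) -> (-3.5,6.062) [heading=120, draw]
RT 180: heading 120 -> 300
LT 90: heading 300 -> 30
Final: pos=(-3.5,6.062), heading=30, 2 segment(s) drawn
Waypoints (3 total):
(0, 0)
(-1.5, 2.598)
(-3.5, 6.062)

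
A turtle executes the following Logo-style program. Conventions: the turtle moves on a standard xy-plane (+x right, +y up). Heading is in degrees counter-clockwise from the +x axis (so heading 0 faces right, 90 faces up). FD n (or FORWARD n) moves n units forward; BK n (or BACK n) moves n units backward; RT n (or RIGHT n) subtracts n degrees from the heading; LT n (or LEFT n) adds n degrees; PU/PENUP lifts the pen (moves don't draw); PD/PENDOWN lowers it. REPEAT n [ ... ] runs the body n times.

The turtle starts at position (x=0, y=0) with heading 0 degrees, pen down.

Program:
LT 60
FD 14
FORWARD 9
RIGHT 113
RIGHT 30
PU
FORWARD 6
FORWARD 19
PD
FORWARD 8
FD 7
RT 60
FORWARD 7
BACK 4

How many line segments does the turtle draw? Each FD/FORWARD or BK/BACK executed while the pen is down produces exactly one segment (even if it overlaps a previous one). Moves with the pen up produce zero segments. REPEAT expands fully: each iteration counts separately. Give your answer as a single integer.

Answer: 6

Derivation:
Executing turtle program step by step:
Start: pos=(0,0), heading=0, pen down
LT 60: heading 0 -> 60
FD 14: (0,0) -> (7,12.124) [heading=60, draw]
FD 9: (7,12.124) -> (11.5,19.919) [heading=60, draw]
RT 113: heading 60 -> 307
RT 30: heading 307 -> 277
PU: pen up
FD 6: (11.5,19.919) -> (12.231,13.963) [heading=277, move]
FD 19: (12.231,13.963) -> (14.547,-4.895) [heading=277, move]
PD: pen down
FD 8: (14.547,-4.895) -> (15.522,-12.835) [heading=277, draw]
FD 7: (15.522,-12.835) -> (16.375,-19.783) [heading=277, draw]
RT 60: heading 277 -> 217
FD 7: (16.375,-19.783) -> (10.784,-23.996) [heading=217, draw]
BK 4: (10.784,-23.996) -> (13.979,-21.589) [heading=217, draw]
Final: pos=(13.979,-21.589), heading=217, 6 segment(s) drawn
Segments drawn: 6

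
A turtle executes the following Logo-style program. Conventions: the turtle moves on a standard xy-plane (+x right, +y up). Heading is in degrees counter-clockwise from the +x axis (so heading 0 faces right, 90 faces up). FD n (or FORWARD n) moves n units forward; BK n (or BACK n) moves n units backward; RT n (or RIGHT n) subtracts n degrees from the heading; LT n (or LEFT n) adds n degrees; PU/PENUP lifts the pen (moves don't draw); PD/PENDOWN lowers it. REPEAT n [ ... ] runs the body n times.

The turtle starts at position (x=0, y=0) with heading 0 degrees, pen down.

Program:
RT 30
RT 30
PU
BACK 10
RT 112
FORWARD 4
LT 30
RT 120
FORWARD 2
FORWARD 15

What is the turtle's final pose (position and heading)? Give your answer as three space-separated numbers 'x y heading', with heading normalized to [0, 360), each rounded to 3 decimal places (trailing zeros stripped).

Executing turtle program step by step:
Start: pos=(0,0), heading=0, pen down
RT 30: heading 0 -> 330
RT 30: heading 330 -> 300
PU: pen up
BK 10: (0,0) -> (-5,8.66) [heading=300, move]
RT 112: heading 300 -> 188
FD 4: (-5,8.66) -> (-8.961,8.104) [heading=188, move]
LT 30: heading 188 -> 218
RT 120: heading 218 -> 98
FD 2: (-8.961,8.104) -> (-9.239,10.084) [heading=98, move]
FD 15: (-9.239,10.084) -> (-11.327,24.938) [heading=98, move]
Final: pos=(-11.327,24.938), heading=98, 0 segment(s) drawn

Answer: -11.327 24.938 98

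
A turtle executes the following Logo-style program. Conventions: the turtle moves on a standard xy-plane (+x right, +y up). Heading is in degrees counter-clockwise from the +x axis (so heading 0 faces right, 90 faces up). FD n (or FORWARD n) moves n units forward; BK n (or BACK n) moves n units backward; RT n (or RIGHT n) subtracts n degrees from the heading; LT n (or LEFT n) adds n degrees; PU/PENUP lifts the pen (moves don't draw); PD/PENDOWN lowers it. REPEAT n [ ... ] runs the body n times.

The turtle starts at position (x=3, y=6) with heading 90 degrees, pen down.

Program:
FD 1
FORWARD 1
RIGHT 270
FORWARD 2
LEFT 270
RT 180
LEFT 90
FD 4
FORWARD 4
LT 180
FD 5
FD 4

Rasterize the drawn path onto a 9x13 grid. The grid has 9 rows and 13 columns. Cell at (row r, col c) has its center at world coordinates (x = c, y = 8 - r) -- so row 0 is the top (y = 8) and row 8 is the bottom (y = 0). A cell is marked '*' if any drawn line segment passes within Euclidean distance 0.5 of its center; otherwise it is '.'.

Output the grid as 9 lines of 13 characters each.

Segment 0: (3,6) -> (3,7)
Segment 1: (3,7) -> (3,8)
Segment 2: (3,8) -> (1,8)
Segment 3: (1,8) -> (5,8)
Segment 4: (5,8) -> (9,8)
Segment 5: (9,8) -> (4,8)
Segment 6: (4,8) -> (0,8)

Answer: **********...
...*.........
...*.........
.............
.............
.............
.............
.............
.............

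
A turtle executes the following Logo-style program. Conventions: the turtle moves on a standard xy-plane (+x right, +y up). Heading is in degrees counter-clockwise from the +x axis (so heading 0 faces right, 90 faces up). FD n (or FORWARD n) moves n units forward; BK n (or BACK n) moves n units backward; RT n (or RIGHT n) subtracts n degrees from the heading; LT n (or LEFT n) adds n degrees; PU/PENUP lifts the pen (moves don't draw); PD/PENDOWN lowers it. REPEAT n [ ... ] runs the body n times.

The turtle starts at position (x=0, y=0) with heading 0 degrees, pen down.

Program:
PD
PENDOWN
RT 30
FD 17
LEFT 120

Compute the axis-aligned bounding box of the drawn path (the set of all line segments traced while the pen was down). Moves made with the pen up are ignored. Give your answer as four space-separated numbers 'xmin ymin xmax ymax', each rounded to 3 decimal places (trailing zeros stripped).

Answer: 0 -8.5 14.722 0

Derivation:
Executing turtle program step by step:
Start: pos=(0,0), heading=0, pen down
PD: pen down
PD: pen down
RT 30: heading 0 -> 330
FD 17: (0,0) -> (14.722,-8.5) [heading=330, draw]
LT 120: heading 330 -> 90
Final: pos=(14.722,-8.5), heading=90, 1 segment(s) drawn

Segment endpoints: x in {0, 14.722}, y in {-8.5, 0}
xmin=0, ymin=-8.5, xmax=14.722, ymax=0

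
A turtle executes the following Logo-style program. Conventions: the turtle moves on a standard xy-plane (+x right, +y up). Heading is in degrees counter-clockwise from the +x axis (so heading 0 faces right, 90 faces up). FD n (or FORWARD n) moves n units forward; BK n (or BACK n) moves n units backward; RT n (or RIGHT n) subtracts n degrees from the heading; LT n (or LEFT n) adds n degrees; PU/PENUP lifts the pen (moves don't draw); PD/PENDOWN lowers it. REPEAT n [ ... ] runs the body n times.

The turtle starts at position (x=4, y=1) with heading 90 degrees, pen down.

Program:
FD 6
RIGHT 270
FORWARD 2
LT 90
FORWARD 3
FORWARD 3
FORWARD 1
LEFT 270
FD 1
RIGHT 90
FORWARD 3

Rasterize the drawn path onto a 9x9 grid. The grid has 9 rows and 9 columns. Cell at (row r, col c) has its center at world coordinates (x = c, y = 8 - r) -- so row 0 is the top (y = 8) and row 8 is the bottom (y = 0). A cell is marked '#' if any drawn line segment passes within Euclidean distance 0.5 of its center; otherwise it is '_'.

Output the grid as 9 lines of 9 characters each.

Answer: _________
__###____
__#_#____
__#_#____
__#_#____
_##_#____
_##_#____
_##_#____
_##______

Derivation:
Segment 0: (4,1) -> (4,7)
Segment 1: (4,7) -> (2,7)
Segment 2: (2,7) -> (2,4)
Segment 3: (2,4) -> (2,1)
Segment 4: (2,1) -> (2,0)
Segment 5: (2,0) -> (1,0)
Segment 6: (1,0) -> (1,3)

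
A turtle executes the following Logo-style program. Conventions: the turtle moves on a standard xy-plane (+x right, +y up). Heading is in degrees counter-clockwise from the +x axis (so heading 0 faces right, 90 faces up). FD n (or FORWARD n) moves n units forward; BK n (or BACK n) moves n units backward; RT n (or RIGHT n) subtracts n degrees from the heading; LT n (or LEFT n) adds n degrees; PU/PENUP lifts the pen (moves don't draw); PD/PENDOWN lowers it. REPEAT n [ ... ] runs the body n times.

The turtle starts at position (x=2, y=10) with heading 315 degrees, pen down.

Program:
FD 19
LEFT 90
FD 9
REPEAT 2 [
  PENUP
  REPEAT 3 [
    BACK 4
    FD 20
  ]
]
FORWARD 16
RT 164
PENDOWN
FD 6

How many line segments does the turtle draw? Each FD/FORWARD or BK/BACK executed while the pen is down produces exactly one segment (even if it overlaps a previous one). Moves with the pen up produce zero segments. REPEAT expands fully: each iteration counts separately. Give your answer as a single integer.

Answer: 3

Derivation:
Executing turtle program step by step:
Start: pos=(2,10), heading=315, pen down
FD 19: (2,10) -> (15.435,-3.435) [heading=315, draw]
LT 90: heading 315 -> 45
FD 9: (15.435,-3.435) -> (21.799,2.929) [heading=45, draw]
REPEAT 2 [
  -- iteration 1/2 --
  PU: pen up
  REPEAT 3 [
    -- iteration 1/3 --
    BK 4: (21.799,2.929) -> (18.971,0.101) [heading=45, move]
    FD 20: (18.971,0.101) -> (33.113,14.243) [heading=45, move]
    -- iteration 2/3 --
    BK 4: (33.113,14.243) -> (30.284,11.414) [heading=45, move]
    FD 20: (30.284,11.414) -> (44.426,25.556) [heading=45, move]
    -- iteration 3/3 --
    BK 4: (44.426,25.556) -> (41.598,22.728) [heading=45, move]
    FD 20: (41.598,22.728) -> (55.74,36.87) [heading=45, move]
  ]
  -- iteration 2/2 --
  PU: pen up
  REPEAT 3 [
    -- iteration 1/3 --
    BK 4: (55.74,36.87) -> (52.912,34.042) [heading=45, move]
    FD 20: (52.912,34.042) -> (67.054,48.184) [heading=45, move]
    -- iteration 2/3 --
    BK 4: (67.054,48.184) -> (64.225,45.355) [heading=45, move]
    FD 20: (64.225,45.355) -> (78.368,59.497) [heading=45, move]
    -- iteration 3/3 --
    BK 4: (78.368,59.497) -> (75.539,56.669) [heading=45, move]
    FD 20: (75.539,56.669) -> (89.681,70.811) [heading=45, move]
  ]
]
FD 16: (89.681,70.811) -> (100.995,82.125) [heading=45, move]
RT 164: heading 45 -> 241
PD: pen down
FD 6: (100.995,82.125) -> (98.086,76.877) [heading=241, draw]
Final: pos=(98.086,76.877), heading=241, 3 segment(s) drawn
Segments drawn: 3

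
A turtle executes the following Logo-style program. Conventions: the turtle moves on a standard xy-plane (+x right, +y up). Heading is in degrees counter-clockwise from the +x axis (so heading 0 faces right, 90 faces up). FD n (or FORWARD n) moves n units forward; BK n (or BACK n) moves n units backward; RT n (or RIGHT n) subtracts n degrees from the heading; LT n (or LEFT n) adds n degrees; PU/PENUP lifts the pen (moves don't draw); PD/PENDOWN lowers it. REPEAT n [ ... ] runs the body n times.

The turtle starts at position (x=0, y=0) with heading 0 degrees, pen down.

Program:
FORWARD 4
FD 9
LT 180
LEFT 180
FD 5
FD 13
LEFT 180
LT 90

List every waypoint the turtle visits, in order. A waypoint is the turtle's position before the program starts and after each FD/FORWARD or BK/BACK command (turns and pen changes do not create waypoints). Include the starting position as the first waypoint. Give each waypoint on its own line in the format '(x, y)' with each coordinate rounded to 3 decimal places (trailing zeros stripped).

Answer: (0, 0)
(4, 0)
(13, 0)
(18, 0)
(31, 0)

Derivation:
Executing turtle program step by step:
Start: pos=(0,0), heading=0, pen down
FD 4: (0,0) -> (4,0) [heading=0, draw]
FD 9: (4,0) -> (13,0) [heading=0, draw]
LT 180: heading 0 -> 180
LT 180: heading 180 -> 0
FD 5: (13,0) -> (18,0) [heading=0, draw]
FD 13: (18,0) -> (31,0) [heading=0, draw]
LT 180: heading 0 -> 180
LT 90: heading 180 -> 270
Final: pos=(31,0), heading=270, 4 segment(s) drawn
Waypoints (5 total):
(0, 0)
(4, 0)
(13, 0)
(18, 0)
(31, 0)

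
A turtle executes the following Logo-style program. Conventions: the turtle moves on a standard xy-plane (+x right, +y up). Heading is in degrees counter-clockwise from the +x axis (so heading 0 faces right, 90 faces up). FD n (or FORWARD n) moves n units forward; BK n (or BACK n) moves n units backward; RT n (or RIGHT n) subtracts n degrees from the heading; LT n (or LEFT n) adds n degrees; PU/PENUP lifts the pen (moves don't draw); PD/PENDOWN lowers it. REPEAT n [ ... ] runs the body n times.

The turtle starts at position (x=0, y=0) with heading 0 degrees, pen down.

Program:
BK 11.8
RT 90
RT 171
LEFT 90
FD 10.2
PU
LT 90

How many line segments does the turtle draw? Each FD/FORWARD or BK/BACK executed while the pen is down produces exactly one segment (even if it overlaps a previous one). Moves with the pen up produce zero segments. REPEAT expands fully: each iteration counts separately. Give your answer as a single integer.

Executing turtle program step by step:
Start: pos=(0,0), heading=0, pen down
BK 11.8: (0,0) -> (-11.8,0) [heading=0, draw]
RT 90: heading 0 -> 270
RT 171: heading 270 -> 99
LT 90: heading 99 -> 189
FD 10.2: (-11.8,0) -> (-21.874,-1.596) [heading=189, draw]
PU: pen up
LT 90: heading 189 -> 279
Final: pos=(-21.874,-1.596), heading=279, 2 segment(s) drawn
Segments drawn: 2

Answer: 2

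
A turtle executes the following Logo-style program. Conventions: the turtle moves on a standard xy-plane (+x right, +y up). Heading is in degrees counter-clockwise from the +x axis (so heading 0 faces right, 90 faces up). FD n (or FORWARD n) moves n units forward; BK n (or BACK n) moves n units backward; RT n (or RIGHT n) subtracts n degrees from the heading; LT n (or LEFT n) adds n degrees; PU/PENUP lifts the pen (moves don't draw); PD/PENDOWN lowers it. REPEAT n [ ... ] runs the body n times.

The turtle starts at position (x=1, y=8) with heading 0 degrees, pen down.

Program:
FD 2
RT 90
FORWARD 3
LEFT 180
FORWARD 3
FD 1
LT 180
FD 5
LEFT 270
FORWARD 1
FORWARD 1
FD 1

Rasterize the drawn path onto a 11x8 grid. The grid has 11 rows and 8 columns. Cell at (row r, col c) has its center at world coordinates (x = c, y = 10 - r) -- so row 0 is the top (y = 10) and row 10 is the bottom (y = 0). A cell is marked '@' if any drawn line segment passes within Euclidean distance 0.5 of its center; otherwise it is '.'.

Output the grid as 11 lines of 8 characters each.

Segment 0: (1,8) -> (3,8)
Segment 1: (3,8) -> (3,5)
Segment 2: (3,5) -> (3,8)
Segment 3: (3,8) -> (3,9)
Segment 4: (3,9) -> (3,4)
Segment 5: (3,4) -> (2,4)
Segment 6: (2,4) -> (1,4)
Segment 7: (1,4) -> (-0,4)

Answer: ........
...@....
.@@@....
...@....
...@....
...@....
@@@@....
........
........
........
........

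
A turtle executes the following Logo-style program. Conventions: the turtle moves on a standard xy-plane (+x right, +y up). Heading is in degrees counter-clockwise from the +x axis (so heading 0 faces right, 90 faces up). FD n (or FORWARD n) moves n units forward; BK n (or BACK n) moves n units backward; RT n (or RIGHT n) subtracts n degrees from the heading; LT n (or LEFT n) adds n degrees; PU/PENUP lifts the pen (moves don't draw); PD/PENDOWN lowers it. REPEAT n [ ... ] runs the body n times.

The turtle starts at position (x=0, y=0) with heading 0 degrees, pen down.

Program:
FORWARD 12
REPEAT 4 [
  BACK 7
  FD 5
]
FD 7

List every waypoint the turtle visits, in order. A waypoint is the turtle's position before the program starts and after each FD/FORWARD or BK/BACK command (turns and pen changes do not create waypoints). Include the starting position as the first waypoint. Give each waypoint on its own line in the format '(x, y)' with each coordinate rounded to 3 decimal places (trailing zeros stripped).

Executing turtle program step by step:
Start: pos=(0,0), heading=0, pen down
FD 12: (0,0) -> (12,0) [heading=0, draw]
REPEAT 4 [
  -- iteration 1/4 --
  BK 7: (12,0) -> (5,0) [heading=0, draw]
  FD 5: (5,0) -> (10,0) [heading=0, draw]
  -- iteration 2/4 --
  BK 7: (10,0) -> (3,0) [heading=0, draw]
  FD 5: (3,0) -> (8,0) [heading=0, draw]
  -- iteration 3/4 --
  BK 7: (8,0) -> (1,0) [heading=0, draw]
  FD 5: (1,0) -> (6,0) [heading=0, draw]
  -- iteration 4/4 --
  BK 7: (6,0) -> (-1,0) [heading=0, draw]
  FD 5: (-1,0) -> (4,0) [heading=0, draw]
]
FD 7: (4,0) -> (11,0) [heading=0, draw]
Final: pos=(11,0), heading=0, 10 segment(s) drawn
Waypoints (11 total):
(0, 0)
(12, 0)
(5, 0)
(10, 0)
(3, 0)
(8, 0)
(1, 0)
(6, 0)
(-1, 0)
(4, 0)
(11, 0)

Answer: (0, 0)
(12, 0)
(5, 0)
(10, 0)
(3, 0)
(8, 0)
(1, 0)
(6, 0)
(-1, 0)
(4, 0)
(11, 0)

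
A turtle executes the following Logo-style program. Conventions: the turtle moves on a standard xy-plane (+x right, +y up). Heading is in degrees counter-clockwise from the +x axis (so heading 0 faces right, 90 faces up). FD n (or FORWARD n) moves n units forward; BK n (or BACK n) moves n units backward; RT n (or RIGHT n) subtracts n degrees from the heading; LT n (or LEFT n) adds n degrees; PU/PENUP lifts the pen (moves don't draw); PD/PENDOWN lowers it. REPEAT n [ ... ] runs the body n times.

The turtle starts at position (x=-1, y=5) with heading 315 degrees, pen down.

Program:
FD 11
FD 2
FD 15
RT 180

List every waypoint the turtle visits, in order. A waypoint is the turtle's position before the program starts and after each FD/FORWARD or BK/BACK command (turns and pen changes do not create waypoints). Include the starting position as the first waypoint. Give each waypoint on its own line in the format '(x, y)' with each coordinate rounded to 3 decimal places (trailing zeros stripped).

Executing turtle program step by step:
Start: pos=(-1,5), heading=315, pen down
FD 11: (-1,5) -> (6.778,-2.778) [heading=315, draw]
FD 2: (6.778,-2.778) -> (8.192,-4.192) [heading=315, draw]
FD 15: (8.192,-4.192) -> (18.799,-14.799) [heading=315, draw]
RT 180: heading 315 -> 135
Final: pos=(18.799,-14.799), heading=135, 3 segment(s) drawn
Waypoints (4 total):
(-1, 5)
(6.778, -2.778)
(8.192, -4.192)
(18.799, -14.799)

Answer: (-1, 5)
(6.778, -2.778)
(8.192, -4.192)
(18.799, -14.799)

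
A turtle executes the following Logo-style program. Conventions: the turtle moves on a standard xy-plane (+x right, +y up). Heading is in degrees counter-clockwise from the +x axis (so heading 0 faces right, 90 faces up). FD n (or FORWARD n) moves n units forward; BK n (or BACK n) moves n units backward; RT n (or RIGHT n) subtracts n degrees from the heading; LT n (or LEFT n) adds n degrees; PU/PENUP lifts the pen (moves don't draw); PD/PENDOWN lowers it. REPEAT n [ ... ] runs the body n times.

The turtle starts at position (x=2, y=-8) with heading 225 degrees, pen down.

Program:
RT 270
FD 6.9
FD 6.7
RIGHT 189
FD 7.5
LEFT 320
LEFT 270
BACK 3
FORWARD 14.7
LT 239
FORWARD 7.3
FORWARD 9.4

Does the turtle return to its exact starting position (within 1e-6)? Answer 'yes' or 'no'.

Answer: no

Derivation:
Executing turtle program step by step:
Start: pos=(2,-8), heading=225, pen down
RT 270: heading 225 -> 315
FD 6.9: (2,-8) -> (6.879,-12.879) [heading=315, draw]
FD 6.7: (6.879,-12.879) -> (11.617,-17.617) [heading=315, draw]
RT 189: heading 315 -> 126
FD 7.5: (11.617,-17.617) -> (7.208,-11.549) [heading=126, draw]
LT 320: heading 126 -> 86
LT 270: heading 86 -> 356
BK 3: (7.208,-11.549) -> (4.216,-11.34) [heading=356, draw]
FD 14.7: (4.216,-11.34) -> (18.88,-12.365) [heading=356, draw]
LT 239: heading 356 -> 235
FD 7.3: (18.88,-12.365) -> (14.693,-18.345) [heading=235, draw]
FD 9.4: (14.693,-18.345) -> (9.301,-26.045) [heading=235, draw]
Final: pos=(9.301,-26.045), heading=235, 7 segment(s) drawn

Start position: (2, -8)
Final position: (9.301, -26.045)
Distance = 19.466; >= 1e-6 -> NOT closed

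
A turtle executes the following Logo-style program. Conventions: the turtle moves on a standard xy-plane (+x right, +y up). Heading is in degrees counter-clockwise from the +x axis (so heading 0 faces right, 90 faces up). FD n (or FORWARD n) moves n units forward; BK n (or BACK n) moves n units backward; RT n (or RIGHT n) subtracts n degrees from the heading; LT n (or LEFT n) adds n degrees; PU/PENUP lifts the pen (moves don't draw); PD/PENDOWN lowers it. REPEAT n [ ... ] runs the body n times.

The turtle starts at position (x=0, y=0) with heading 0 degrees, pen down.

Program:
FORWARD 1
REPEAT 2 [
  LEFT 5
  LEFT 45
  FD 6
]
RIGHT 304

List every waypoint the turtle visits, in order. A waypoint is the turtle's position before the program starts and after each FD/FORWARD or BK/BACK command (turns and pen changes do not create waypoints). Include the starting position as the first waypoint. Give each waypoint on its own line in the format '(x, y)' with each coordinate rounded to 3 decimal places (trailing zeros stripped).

Answer: (0, 0)
(1, 0)
(4.857, 4.596)
(3.815, 10.505)

Derivation:
Executing turtle program step by step:
Start: pos=(0,0), heading=0, pen down
FD 1: (0,0) -> (1,0) [heading=0, draw]
REPEAT 2 [
  -- iteration 1/2 --
  LT 5: heading 0 -> 5
  LT 45: heading 5 -> 50
  FD 6: (1,0) -> (4.857,4.596) [heading=50, draw]
  -- iteration 2/2 --
  LT 5: heading 50 -> 55
  LT 45: heading 55 -> 100
  FD 6: (4.857,4.596) -> (3.815,10.505) [heading=100, draw]
]
RT 304: heading 100 -> 156
Final: pos=(3.815,10.505), heading=156, 3 segment(s) drawn
Waypoints (4 total):
(0, 0)
(1, 0)
(4.857, 4.596)
(3.815, 10.505)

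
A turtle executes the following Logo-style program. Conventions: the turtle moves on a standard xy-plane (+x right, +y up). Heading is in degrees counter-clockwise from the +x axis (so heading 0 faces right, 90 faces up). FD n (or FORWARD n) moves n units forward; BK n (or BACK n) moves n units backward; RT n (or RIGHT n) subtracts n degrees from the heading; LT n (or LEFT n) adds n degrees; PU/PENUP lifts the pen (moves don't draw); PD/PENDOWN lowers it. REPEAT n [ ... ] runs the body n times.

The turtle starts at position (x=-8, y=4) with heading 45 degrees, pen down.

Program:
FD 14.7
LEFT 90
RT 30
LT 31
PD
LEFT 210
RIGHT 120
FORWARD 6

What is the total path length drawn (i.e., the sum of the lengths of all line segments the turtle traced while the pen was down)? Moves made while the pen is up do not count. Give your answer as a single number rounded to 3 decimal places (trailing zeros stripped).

Answer: 20.7

Derivation:
Executing turtle program step by step:
Start: pos=(-8,4), heading=45, pen down
FD 14.7: (-8,4) -> (2.394,14.394) [heading=45, draw]
LT 90: heading 45 -> 135
RT 30: heading 135 -> 105
LT 31: heading 105 -> 136
PD: pen down
LT 210: heading 136 -> 346
RT 120: heading 346 -> 226
FD 6: (2.394,14.394) -> (-1.773,10.078) [heading=226, draw]
Final: pos=(-1.773,10.078), heading=226, 2 segment(s) drawn

Segment lengths:
  seg 1: (-8,4) -> (2.394,14.394), length = 14.7
  seg 2: (2.394,14.394) -> (-1.773,10.078), length = 6
Total = 20.7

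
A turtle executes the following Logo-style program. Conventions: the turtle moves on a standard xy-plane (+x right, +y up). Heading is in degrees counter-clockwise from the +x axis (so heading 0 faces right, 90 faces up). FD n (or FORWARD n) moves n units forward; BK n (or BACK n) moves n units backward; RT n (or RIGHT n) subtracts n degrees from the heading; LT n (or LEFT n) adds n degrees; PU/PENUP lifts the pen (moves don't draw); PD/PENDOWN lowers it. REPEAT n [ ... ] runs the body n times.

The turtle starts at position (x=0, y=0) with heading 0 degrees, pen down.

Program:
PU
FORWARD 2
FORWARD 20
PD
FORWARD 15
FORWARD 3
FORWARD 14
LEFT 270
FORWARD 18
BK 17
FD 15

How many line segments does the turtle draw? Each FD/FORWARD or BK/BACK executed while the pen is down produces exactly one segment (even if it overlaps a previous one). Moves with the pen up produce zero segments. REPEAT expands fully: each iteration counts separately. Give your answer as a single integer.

Executing turtle program step by step:
Start: pos=(0,0), heading=0, pen down
PU: pen up
FD 2: (0,0) -> (2,0) [heading=0, move]
FD 20: (2,0) -> (22,0) [heading=0, move]
PD: pen down
FD 15: (22,0) -> (37,0) [heading=0, draw]
FD 3: (37,0) -> (40,0) [heading=0, draw]
FD 14: (40,0) -> (54,0) [heading=0, draw]
LT 270: heading 0 -> 270
FD 18: (54,0) -> (54,-18) [heading=270, draw]
BK 17: (54,-18) -> (54,-1) [heading=270, draw]
FD 15: (54,-1) -> (54,-16) [heading=270, draw]
Final: pos=(54,-16), heading=270, 6 segment(s) drawn
Segments drawn: 6

Answer: 6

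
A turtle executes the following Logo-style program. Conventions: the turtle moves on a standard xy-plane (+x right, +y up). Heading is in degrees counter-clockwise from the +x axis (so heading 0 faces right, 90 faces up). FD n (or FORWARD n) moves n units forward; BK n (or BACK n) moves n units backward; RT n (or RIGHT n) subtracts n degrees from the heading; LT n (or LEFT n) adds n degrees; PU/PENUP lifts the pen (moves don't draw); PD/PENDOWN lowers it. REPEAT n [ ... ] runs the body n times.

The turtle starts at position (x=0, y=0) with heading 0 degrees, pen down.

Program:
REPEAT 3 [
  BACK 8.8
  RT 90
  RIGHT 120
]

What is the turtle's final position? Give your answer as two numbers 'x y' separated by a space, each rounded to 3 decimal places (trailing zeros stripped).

Executing turtle program step by step:
Start: pos=(0,0), heading=0, pen down
REPEAT 3 [
  -- iteration 1/3 --
  BK 8.8: (0,0) -> (-8.8,0) [heading=0, draw]
  RT 90: heading 0 -> 270
  RT 120: heading 270 -> 150
  -- iteration 2/3 --
  BK 8.8: (-8.8,0) -> (-1.179,-4.4) [heading=150, draw]
  RT 90: heading 150 -> 60
  RT 120: heading 60 -> 300
  -- iteration 3/3 --
  BK 8.8: (-1.179,-4.4) -> (-5.579,3.221) [heading=300, draw]
  RT 90: heading 300 -> 210
  RT 120: heading 210 -> 90
]
Final: pos=(-5.579,3.221), heading=90, 3 segment(s) drawn

Answer: -5.579 3.221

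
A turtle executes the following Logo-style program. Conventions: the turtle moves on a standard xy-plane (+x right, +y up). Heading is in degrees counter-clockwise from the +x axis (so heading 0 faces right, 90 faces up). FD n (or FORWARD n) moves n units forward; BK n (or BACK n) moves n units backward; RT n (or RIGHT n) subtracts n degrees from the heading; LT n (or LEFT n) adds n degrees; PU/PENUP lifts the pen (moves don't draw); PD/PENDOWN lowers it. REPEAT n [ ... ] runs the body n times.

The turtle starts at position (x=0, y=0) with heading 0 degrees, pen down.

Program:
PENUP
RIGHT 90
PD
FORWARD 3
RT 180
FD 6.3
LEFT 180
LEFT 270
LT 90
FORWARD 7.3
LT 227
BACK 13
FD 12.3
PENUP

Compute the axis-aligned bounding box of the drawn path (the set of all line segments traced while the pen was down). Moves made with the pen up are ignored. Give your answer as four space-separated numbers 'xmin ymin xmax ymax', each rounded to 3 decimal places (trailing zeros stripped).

Answer: 0 -12.866 9.508 3.3

Derivation:
Executing turtle program step by step:
Start: pos=(0,0), heading=0, pen down
PU: pen up
RT 90: heading 0 -> 270
PD: pen down
FD 3: (0,0) -> (0,-3) [heading=270, draw]
RT 180: heading 270 -> 90
FD 6.3: (0,-3) -> (0,3.3) [heading=90, draw]
LT 180: heading 90 -> 270
LT 270: heading 270 -> 180
LT 90: heading 180 -> 270
FD 7.3: (0,3.3) -> (0,-4) [heading=270, draw]
LT 227: heading 270 -> 137
BK 13: (0,-4) -> (9.508,-12.866) [heading=137, draw]
FD 12.3: (9.508,-12.866) -> (0.512,-4.477) [heading=137, draw]
PU: pen up
Final: pos=(0.512,-4.477), heading=137, 5 segment(s) drawn

Segment endpoints: x in {0, 0, 0, 0, 0.512, 9.508}, y in {-12.866, -4.477, -4, -3, 0, 3.3}
xmin=0, ymin=-12.866, xmax=9.508, ymax=3.3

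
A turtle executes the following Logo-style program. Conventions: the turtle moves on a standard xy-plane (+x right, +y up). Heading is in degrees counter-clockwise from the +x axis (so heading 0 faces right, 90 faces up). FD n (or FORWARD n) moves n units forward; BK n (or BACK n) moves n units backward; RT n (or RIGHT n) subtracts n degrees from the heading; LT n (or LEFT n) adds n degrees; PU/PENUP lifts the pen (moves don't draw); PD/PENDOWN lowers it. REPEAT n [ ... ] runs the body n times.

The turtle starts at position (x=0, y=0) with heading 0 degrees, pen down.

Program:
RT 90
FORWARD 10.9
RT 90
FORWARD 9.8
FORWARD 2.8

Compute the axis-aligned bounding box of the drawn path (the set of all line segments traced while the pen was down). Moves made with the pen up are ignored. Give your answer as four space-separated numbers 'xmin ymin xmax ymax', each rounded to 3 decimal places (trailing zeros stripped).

Answer: -12.6 -10.9 0 0

Derivation:
Executing turtle program step by step:
Start: pos=(0,0), heading=0, pen down
RT 90: heading 0 -> 270
FD 10.9: (0,0) -> (0,-10.9) [heading=270, draw]
RT 90: heading 270 -> 180
FD 9.8: (0,-10.9) -> (-9.8,-10.9) [heading=180, draw]
FD 2.8: (-9.8,-10.9) -> (-12.6,-10.9) [heading=180, draw]
Final: pos=(-12.6,-10.9), heading=180, 3 segment(s) drawn

Segment endpoints: x in {-12.6, -9.8, 0, 0}, y in {-10.9, -10.9, 0}
xmin=-12.6, ymin=-10.9, xmax=0, ymax=0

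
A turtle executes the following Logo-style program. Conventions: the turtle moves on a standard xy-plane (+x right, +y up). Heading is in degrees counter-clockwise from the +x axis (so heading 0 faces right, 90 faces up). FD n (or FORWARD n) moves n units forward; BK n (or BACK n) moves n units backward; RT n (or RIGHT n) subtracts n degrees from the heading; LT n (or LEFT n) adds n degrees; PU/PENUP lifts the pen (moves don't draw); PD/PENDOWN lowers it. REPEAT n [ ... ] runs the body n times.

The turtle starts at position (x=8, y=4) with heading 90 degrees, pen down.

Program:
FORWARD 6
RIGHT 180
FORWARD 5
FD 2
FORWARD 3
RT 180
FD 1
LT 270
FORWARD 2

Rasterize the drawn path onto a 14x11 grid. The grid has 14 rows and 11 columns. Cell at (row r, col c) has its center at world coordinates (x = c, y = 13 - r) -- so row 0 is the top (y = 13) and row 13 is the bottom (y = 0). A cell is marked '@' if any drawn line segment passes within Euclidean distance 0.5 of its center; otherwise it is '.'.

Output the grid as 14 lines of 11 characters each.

Segment 0: (8,4) -> (8,10)
Segment 1: (8,10) -> (8,5)
Segment 2: (8,5) -> (8,3)
Segment 3: (8,3) -> (8,0)
Segment 4: (8,0) -> (8,1)
Segment 5: (8,1) -> (10,1)

Answer: ...........
...........
...........
........@..
........@..
........@..
........@..
........@..
........@..
........@..
........@..
........@..
........@@@
........@..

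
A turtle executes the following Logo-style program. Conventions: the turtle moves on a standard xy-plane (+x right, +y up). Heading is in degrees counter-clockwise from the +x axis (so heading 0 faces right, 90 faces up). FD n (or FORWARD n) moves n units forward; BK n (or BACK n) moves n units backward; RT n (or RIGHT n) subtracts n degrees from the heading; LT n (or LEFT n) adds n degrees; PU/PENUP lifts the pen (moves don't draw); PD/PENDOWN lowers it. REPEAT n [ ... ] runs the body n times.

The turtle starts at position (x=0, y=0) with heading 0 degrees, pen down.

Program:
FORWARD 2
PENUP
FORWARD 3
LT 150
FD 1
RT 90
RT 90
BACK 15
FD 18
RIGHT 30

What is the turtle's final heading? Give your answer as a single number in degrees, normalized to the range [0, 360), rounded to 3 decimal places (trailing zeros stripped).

Answer: 300

Derivation:
Executing turtle program step by step:
Start: pos=(0,0), heading=0, pen down
FD 2: (0,0) -> (2,0) [heading=0, draw]
PU: pen up
FD 3: (2,0) -> (5,0) [heading=0, move]
LT 150: heading 0 -> 150
FD 1: (5,0) -> (4.134,0.5) [heading=150, move]
RT 90: heading 150 -> 60
RT 90: heading 60 -> 330
BK 15: (4.134,0.5) -> (-8.856,8) [heading=330, move]
FD 18: (-8.856,8) -> (6.732,-1) [heading=330, move]
RT 30: heading 330 -> 300
Final: pos=(6.732,-1), heading=300, 1 segment(s) drawn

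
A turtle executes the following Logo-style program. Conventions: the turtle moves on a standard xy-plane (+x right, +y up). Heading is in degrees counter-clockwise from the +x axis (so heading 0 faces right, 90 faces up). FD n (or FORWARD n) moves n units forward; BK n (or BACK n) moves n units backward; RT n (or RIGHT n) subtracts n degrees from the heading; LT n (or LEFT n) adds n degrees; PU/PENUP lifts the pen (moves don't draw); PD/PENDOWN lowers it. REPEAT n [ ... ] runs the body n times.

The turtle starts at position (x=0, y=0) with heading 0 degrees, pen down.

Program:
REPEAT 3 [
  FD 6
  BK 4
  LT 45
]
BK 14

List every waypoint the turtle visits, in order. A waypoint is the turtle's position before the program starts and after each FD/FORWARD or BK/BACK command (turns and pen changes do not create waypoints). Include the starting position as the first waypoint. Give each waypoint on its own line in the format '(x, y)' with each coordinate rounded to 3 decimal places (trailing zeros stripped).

Executing turtle program step by step:
Start: pos=(0,0), heading=0, pen down
REPEAT 3 [
  -- iteration 1/3 --
  FD 6: (0,0) -> (6,0) [heading=0, draw]
  BK 4: (6,0) -> (2,0) [heading=0, draw]
  LT 45: heading 0 -> 45
  -- iteration 2/3 --
  FD 6: (2,0) -> (6.243,4.243) [heading=45, draw]
  BK 4: (6.243,4.243) -> (3.414,1.414) [heading=45, draw]
  LT 45: heading 45 -> 90
  -- iteration 3/3 --
  FD 6: (3.414,1.414) -> (3.414,7.414) [heading=90, draw]
  BK 4: (3.414,7.414) -> (3.414,3.414) [heading=90, draw]
  LT 45: heading 90 -> 135
]
BK 14: (3.414,3.414) -> (13.314,-6.485) [heading=135, draw]
Final: pos=(13.314,-6.485), heading=135, 7 segment(s) drawn
Waypoints (8 total):
(0, 0)
(6, 0)
(2, 0)
(6.243, 4.243)
(3.414, 1.414)
(3.414, 7.414)
(3.414, 3.414)
(13.314, -6.485)

Answer: (0, 0)
(6, 0)
(2, 0)
(6.243, 4.243)
(3.414, 1.414)
(3.414, 7.414)
(3.414, 3.414)
(13.314, -6.485)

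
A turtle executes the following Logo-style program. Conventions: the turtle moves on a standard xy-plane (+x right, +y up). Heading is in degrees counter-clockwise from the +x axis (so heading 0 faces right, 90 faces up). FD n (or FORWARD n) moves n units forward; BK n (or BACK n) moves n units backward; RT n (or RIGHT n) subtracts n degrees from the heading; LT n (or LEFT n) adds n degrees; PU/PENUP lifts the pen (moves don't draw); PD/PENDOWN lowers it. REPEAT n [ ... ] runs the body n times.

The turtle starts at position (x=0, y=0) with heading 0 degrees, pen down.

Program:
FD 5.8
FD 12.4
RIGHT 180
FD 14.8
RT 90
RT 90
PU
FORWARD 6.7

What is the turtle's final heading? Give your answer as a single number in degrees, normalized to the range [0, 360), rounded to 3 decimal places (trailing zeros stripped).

Answer: 0

Derivation:
Executing turtle program step by step:
Start: pos=(0,0), heading=0, pen down
FD 5.8: (0,0) -> (5.8,0) [heading=0, draw]
FD 12.4: (5.8,0) -> (18.2,0) [heading=0, draw]
RT 180: heading 0 -> 180
FD 14.8: (18.2,0) -> (3.4,0) [heading=180, draw]
RT 90: heading 180 -> 90
RT 90: heading 90 -> 0
PU: pen up
FD 6.7: (3.4,0) -> (10.1,0) [heading=0, move]
Final: pos=(10.1,0), heading=0, 3 segment(s) drawn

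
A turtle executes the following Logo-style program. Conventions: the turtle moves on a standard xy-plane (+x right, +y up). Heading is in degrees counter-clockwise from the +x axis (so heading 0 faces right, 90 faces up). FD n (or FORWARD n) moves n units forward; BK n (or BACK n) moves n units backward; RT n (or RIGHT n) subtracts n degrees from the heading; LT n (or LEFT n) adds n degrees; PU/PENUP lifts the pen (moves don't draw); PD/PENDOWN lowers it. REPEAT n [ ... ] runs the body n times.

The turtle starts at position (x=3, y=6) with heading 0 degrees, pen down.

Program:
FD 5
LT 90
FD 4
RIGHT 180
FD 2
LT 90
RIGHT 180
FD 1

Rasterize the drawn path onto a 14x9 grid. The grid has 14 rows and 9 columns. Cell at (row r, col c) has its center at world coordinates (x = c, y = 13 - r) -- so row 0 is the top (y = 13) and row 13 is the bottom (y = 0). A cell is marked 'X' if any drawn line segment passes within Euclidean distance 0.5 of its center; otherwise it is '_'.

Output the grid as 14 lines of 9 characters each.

Segment 0: (3,6) -> (8,6)
Segment 1: (8,6) -> (8,10)
Segment 2: (8,10) -> (8,8)
Segment 3: (8,8) -> (7,8)

Answer: _________
_________
_________
________X
________X
_______XX
________X
___XXXXXX
_________
_________
_________
_________
_________
_________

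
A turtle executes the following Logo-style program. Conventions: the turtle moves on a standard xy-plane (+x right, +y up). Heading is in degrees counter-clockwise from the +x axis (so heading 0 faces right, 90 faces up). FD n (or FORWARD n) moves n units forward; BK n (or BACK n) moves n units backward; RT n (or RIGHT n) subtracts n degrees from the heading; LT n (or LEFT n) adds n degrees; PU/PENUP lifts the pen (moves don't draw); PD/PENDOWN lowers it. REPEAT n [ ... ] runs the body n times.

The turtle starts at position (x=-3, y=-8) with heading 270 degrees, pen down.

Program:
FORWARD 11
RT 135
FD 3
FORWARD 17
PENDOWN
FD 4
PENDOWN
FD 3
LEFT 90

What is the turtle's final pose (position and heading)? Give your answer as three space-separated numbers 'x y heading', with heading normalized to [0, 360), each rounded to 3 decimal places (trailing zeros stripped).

Executing turtle program step by step:
Start: pos=(-3,-8), heading=270, pen down
FD 11: (-3,-8) -> (-3,-19) [heading=270, draw]
RT 135: heading 270 -> 135
FD 3: (-3,-19) -> (-5.121,-16.879) [heading=135, draw]
FD 17: (-5.121,-16.879) -> (-17.142,-4.858) [heading=135, draw]
PD: pen down
FD 4: (-17.142,-4.858) -> (-19.971,-2.029) [heading=135, draw]
PD: pen down
FD 3: (-19.971,-2.029) -> (-22.092,0.092) [heading=135, draw]
LT 90: heading 135 -> 225
Final: pos=(-22.092,0.092), heading=225, 5 segment(s) drawn

Answer: -22.092 0.092 225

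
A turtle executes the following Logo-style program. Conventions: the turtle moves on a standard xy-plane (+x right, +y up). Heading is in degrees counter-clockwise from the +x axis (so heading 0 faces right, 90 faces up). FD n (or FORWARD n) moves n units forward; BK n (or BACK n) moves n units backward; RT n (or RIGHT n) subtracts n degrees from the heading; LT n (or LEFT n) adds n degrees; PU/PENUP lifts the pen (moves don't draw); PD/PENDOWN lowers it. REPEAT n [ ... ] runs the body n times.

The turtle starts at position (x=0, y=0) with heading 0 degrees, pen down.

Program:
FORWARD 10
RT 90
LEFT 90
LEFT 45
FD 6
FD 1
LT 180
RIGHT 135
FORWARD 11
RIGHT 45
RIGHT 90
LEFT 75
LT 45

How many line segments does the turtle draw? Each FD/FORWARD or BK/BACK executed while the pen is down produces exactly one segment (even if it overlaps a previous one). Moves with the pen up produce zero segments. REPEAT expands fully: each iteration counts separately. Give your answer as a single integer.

Executing turtle program step by step:
Start: pos=(0,0), heading=0, pen down
FD 10: (0,0) -> (10,0) [heading=0, draw]
RT 90: heading 0 -> 270
LT 90: heading 270 -> 0
LT 45: heading 0 -> 45
FD 6: (10,0) -> (14.243,4.243) [heading=45, draw]
FD 1: (14.243,4.243) -> (14.95,4.95) [heading=45, draw]
LT 180: heading 45 -> 225
RT 135: heading 225 -> 90
FD 11: (14.95,4.95) -> (14.95,15.95) [heading=90, draw]
RT 45: heading 90 -> 45
RT 90: heading 45 -> 315
LT 75: heading 315 -> 30
LT 45: heading 30 -> 75
Final: pos=(14.95,15.95), heading=75, 4 segment(s) drawn
Segments drawn: 4

Answer: 4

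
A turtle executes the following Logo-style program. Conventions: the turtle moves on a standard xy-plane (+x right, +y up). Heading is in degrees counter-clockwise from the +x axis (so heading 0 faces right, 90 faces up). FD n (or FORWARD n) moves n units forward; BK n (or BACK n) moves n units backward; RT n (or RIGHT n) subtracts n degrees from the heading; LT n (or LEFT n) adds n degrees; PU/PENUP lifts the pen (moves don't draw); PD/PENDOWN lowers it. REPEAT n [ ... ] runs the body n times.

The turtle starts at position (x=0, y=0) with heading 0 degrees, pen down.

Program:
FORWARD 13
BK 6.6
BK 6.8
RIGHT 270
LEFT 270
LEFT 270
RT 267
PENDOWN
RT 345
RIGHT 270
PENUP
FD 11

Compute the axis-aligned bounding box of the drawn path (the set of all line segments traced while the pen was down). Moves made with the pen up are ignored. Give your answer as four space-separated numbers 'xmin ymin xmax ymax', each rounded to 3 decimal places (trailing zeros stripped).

Executing turtle program step by step:
Start: pos=(0,0), heading=0, pen down
FD 13: (0,0) -> (13,0) [heading=0, draw]
BK 6.6: (13,0) -> (6.4,0) [heading=0, draw]
BK 6.8: (6.4,0) -> (-0.4,0) [heading=0, draw]
RT 270: heading 0 -> 90
LT 270: heading 90 -> 0
LT 270: heading 0 -> 270
RT 267: heading 270 -> 3
PD: pen down
RT 345: heading 3 -> 18
RT 270: heading 18 -> 108
PU: pen up
FD 11: (-0.4,0) -> (-3.799,10.462) [heading=108, move]
Final: pos=(-3.799,10.462), heading=108, 3 segment(s) drawn

Segment endpoints: x in {-0.4, 0, 6.4, 13}, y in {0}
xmin=-0.4, ymin=0, xmax=13, ymax=0

Answer: -0.4 0 13 0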